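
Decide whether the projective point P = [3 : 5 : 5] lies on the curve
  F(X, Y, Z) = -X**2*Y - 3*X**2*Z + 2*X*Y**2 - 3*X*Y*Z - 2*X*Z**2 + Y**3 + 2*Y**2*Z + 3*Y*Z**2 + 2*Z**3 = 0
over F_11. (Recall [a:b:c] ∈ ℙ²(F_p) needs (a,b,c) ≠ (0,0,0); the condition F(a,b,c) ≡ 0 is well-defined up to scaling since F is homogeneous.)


F(3,5,5) ≡ 1 (mod 11); P is NOT on the curve.

Evaluate F(3, 5, 5) term-by-term (mod 11).
  -X**2*Y ↦ -1·9·5·1 = -45
  -3*X**2*Z ↦ -3·9·1·5 = -135
  2*X*Y**2 ↦ 2·3·25·1 = 150
  -3*X*Y*Z ↦ -3·3·5·5 = -225
  -2*X*Z**2 ↦ -2·3·1·25 = -150
  Y**3 ↦ 1·1·125·1 = 125
  2*Y**2*Z ↦ 2·1·25·5 = 250
  3*Y*Z**2 ↦ 3·1·5·25 = 375
  2*Z**3 ↦ 2·1·1·125 = 250
Sum: F(3, 5, 5) = (-45) + (-135) + (150) + (-225) + (-150) + (125) + (250) + (375) + (250) = 595.
Reducing mod 11: 595 ≡ 1 (mod 11).
Since F(a, b, c) ≡ 1 ≠ 0 (mod 11), P does NOT lie on the curve.


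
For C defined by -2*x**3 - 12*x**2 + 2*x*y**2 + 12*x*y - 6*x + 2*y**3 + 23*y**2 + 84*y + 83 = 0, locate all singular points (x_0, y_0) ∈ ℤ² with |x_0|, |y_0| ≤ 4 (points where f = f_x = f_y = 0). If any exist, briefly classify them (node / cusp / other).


Singular points: {(-2, -3)}; classification: cusp.

Compute partial derivatives:
  f_x = -6*x**2 - 24*x + 2*y**2 + 12*y - 6.
  f_y = 4*x*y + 12*x + 6*y**2 + 46*y + 84.
Scan x_0 ∈ {−4, ..., 4}. For each x_0, f_y(x_0, y) is a polynomial in y; find its integer roots y ∈ {−4, ..., 4}, then test f_x and f at those candidates.
  x = -4: f_y(-4, y) = 6*y**2 + 30*y + 36; vanishes at y ∈ {-3, -2}. (-4, -3): f_x = -24 ≠ 0; (-4, -2): f_x = -22 ≠ 0.
  x = -3: f_y(-3, y) = 6*y**2 + 34*y + 48; vanishes at y ∈ {-3}. (-3, -3): f_x = -6 ≠ 0.
  x = -2: f_y(-2, y) = 6*y**2 + 38*y + 60; vanishes at y ∈ {-3}. (-2, -3): f_x = 0, f = 0 — SINGULAR.
  x = -1: f_y(-1, y) = 6*y**2 + 42*y + 72; vanishes at y ∈ {-4, -3}. (-1, -4): f_x = -4 ≠ 0; (-1, -3): f_x = -6 ≠ 0.
  x = 0: f_y(0, y) = 6*y**2 + 46*y + 84; vanishes at y ∈ {-3}. (0, -3): f_x = -24 ≠ 0.
  x = 1: f_y(1, y) = 6*y**2 + 50*y + 96; vanishes at y ∈ {-3}. (1, -3): f_x = -54 ≠ 0.
  x = 2: f_y(2, y) = 6*y**2 + 54*y + 108; vanishes at y ∈ {-3}. (2, -3): f_x = -96 ≠ 0.
  x = 3: f_y(3, y) = 6*y**2 + 58*y + 120; vanishes at y ∈ {-3}. (3, -3): f_x = -150 ≠ 0.
  x = 4: f_y(4, y) = 6*y**2 + 62*y + 132; vanishes at y ∈ {-3}. (4, -3): f_x = -216 ≠ 0.
Only singular point on the grid: (-2, -3).
Classify: substitute x = -2 + u, y = -3 + v and expand: f = -2*u**3 + 2*u*v**2 + 2*v**3 + v**2.
No constant or linear terms (consistent with a singular point). Quadratic part: v**2. Cubic part: -2*u**3 + 2*u*v**2 + 2*v**3.
The quadratic part v**2 is a perfect square, so there is a single (double) tangent line v = 0, i.e. y = -3. Restricting the cubic part to that line (v = 0) leaves -2*u**3 ≠ 0, so f is not divisible by v and the branch is v² ≈ 2*u**3 to lowest order — this is a cusp.
Classification: cusp.


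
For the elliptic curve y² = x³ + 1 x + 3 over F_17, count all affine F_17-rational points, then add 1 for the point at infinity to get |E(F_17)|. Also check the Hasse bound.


Affine points = {(2, 8), (2, 9), (3, 4), (3, 13), (6, 2), (6, 15), (7, 8), (7, 9), (8, 8), (8, 9), (11, 6), (11, 11), (12, 3), (12, 14), (16, 1), (16, 16)}; affine count = 16; |E(F_17)| = 17.

Discriminant check: Δ ∝ 4a³ + 27b² = 4·1³ + 27·3² = 4·1 + 27·9 ≡ 9 (mod 17). Nonzero ⇒ E is nonsingular.
For each x ∈ F_17, compute rhs = x³ + 1·x + 3 mod 17, then count y ∈ F_17 with y² ≡ rhs.
  x = 0: rhs = 3, matching y values: none (0 points).
  x = 1: rhs = 5, matching y values: none (0 points).
  x = 2: rhs = 13, matching y values: 8, 9 (2 points).
  x = 3: rhs = 16, matching y values: 4, 13 (2 points).
  x = 4: rhs = 3, matching y values: none (0 points).
  x = 5: rhs = 14, matching y values: none (0 points).
  x = 6: rhs = 4, matching y values: 2, 15 (2 points).
  x = 7: rhs = 13, matching y values: 8, 9 (2 points).
  x = 8: rhs = 13, matching y values: 8, 9 (2 points).
  x = 9: rhs = 10, matching y values: none (0 points).
  x = 10: rhs = 10, matching y values: none (0 points).
  x = 11: rhs = 2, matching y values: 6, 11 (2 points).
  x = 12: rhs = 9, matching y values: 3, 14 (2 points).
  x = 13: rhs = 3, matching y values: none (0 points).
  x = 14: rhs = 7, matching y values: none (0 points).
  x = 15: rhs = 10, matching y values: none (0 points).
  x = 16: rhs = 1, matching y values: 1, 16 (2 points).
Total affine count: 16.
Full point count |E(F_17)| = 16 + 1 = 17.
Hasse bound: |17 − (17+1)| = |-1| = 1 ≤ 2√17 ≈ 8.2462 ✓.


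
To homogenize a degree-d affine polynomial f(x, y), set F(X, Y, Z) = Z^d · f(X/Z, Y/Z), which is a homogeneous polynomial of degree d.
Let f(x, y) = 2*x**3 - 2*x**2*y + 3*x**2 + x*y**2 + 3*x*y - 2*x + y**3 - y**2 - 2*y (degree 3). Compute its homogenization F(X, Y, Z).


F(X, Y, Z) = 2*X**3 - 2*X**2*Y + 3*X**2*Z + X*Y**2 + 3*X*Y*Z - 2*X*Z**2 + Y**3 - Y**2*Z - 2*Y*Z**2

deg(f) = 3.
Substitute x = X/Z, y = Y/Z into f, then multiply by Z^3.
  monomial 2·x^3·y^0 ↦ 2·X^3·Y^0·Z^0.
  monomial -2·x^2·y^1 ↦ -2·X^2·Y^1·Z^0.
  monomial 3·x^2·y^0 ↦ 3·X^2·Y^0·Z^1.
  monomial 1·x^1·y^2 ↦ 1·X^1·Y^2·Z^0.
  monomial 3·x^1·y^1 ↦ 3·X^1·Y^1·Z^1.
  monomial -2·x^1·y^0 ↦ -2·X^1·Y^0·Z^2.
  monomial 1·x^0·y^3 ↦ 1·X^0·Y^3·Z^0.
  monomial -1·x^0·y^2 ↦ -1·X^0·Y^2·Z^1.
  monomial -2·x^0·y^1 ↦ -2·X^0·Y^1·Z^2.
Collecting: F(X, Y, Z) = 2*X**3 - 2*X**2*Y + 3*X**2*Z + X*Y**2 + 3*X*Y*Z - 2*X*Z**2 + Y**3 - Y**2*Z - 2*Y*Z**2.


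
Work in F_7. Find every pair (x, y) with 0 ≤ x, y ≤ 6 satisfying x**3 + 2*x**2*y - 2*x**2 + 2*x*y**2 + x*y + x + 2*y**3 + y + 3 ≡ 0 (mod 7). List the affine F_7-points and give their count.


Affine F_7-points: {(0, 2), (0, 6), (1, 2), (3, 3), (3, 5), (4, 2), (5, 4), (5, 6), (6, 6)}; count = 9.

For each of the 49 pairs (x, y) ∈ F_7², evaluate f(x, y) mod 7. Record the zeros.
  x = 0: [0↦3, 1↦6, 2↦0, 3↦4, 4↦2, 5↦6, 6↦0]  zeros at y ∈ {2, 6}
  x = 1: [0↦3, 1↦4, 2↦0, 3↦3, 4↦4, 5↦1, 6↦6]  zeros at y ∈ {2}
  x = 2: [0↦5, 1↦1, 2↦3, 3↦2, 4↦3, 5↦4, 6↦3]  zeros at y ∈ ∅
  x = 3: [0↦1, 1↦3, 2↦1, 3↦0, 4↦5, 5↦0, 6↦4]  zeros at y ∈ {3, 5}
  x = 4: [0↦4, 1↦2, 2↦0, 3↦3, 4↦2, 5↦2, 6↦1]  zeros at y ∈ {2}
  x = 5: [0↦6, 1↦4, 2↦6, 3↦3, 4↦0, 5↦2, 6↦0]  zeros at y ∈ {4, 6}
  x = 6: [0↦6, 1↦1, 2↦4, 3↦6, 4↦5, 5↦6, 6↦0]  zeros at y ∈ {6}
Collecting zeros: affine points = {(0, 2), (0, 6), (1, 2), (3, 3), (3, 5), (4, 2), (5, 4), (5, 6), (6, 6)}.
Total count |C(F_7)_aff| = 9.


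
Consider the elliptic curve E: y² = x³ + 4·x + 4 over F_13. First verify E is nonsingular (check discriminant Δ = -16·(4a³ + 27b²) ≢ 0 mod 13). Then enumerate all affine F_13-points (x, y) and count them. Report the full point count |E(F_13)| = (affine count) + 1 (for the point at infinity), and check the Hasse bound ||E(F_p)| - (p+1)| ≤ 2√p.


Affine points = {(0, 2), (0, 11), (1, 3), (1, 10), (3, 2), (3, 11), (6, 6), (6, 7), (10, 2), (10, 11), (11, 1), (11, 12), (12, 5), (12, 8)}; affine count = 14; |E(F_13)| = 15.

Discriminant check: Δ ∝ 4a³ + 27b² = 4·4³ + 27·4² = 4·64 + 27·16 ≡ 12 (mod 13). Nonzero ⇒ E is nonsingular.
For each x ∈ F_13, compute rhs = x³ + 4·x + 4 mod 13, then count y ∈ F_13 with y² ≡ rhs.
  x = 0: rhs = 4, matching y values: 2, 11 (2 points).
  x = 1: rhs = 9, matching y values: 3, 10 (2 points).
  x = 2: rhs = 7, matching y values: none (0 points).
  x = 3: rhs = 4, matching y values: 2, 11 (2 points).
  x = 4: rhs = 6, matching y values: none (0 points).
  x = 5: rhs = 6, matching y values: none (0 points).
  x = 6: rhs = 10, matching y values: 6, 7 (2 points).
  x = 7: rhs = 11, matching y values: none (0 points).
  x = 8: rhs = 2, matching y values: none (0 points).
  x = 9: rhs = 2, matching y values: none (0 points).
  x = 10: rhs = 4, matching y values: 2, 11 (2 points).
  x = 11: rhs = 1, matching y values: 1, 12 (2 points).
  x = 12: rhs = 12, matching y values: 5, 8 (2 points).
Total affine count: 14.
Full point count |E(F_13)| = 14 + 1 = 15.
Hasse bound: |15 − (13+1)| = |1| = 1 ≤ 2√13 ≈ 7.2111 ✓.


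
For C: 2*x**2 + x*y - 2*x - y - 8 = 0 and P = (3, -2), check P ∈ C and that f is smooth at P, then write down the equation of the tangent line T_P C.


Tangent line at P: 8*x + 2*y - 20 = 0.

Step 1: f(3, -2) = 0, so P lies on C.
Step 2: partial derivatives
  f_x(x, y) = 4*x + y - 2, f_y(x, y) = x - 1.
  f_x(P) = 8, f_y(P) = 2 (gradient nonzero, so P is smooth).
Step 3: tangent line at P: 8·(x − 3) + 2·(y − -2) = 0.
Expanding: 8*x + 2*y - 20 = 0.


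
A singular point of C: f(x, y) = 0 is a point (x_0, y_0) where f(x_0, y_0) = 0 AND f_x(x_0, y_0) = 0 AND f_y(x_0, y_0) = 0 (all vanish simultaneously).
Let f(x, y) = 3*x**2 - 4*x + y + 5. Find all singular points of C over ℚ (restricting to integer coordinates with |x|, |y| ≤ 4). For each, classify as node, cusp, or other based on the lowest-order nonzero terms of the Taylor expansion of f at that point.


No singular points in the scanned grid; C is smooth there.

Compute partial derivatives:
  f_x = 6*x - 4.
  f_y = 1.
f_y = 1 is a nonzero constant, so f_y never vanishes: no point (x, y) can satisfy f = f_x = f_y = 0. In particular no (x, y) ∈ {−4, ..., 4}² is singular; the curve is smooth.


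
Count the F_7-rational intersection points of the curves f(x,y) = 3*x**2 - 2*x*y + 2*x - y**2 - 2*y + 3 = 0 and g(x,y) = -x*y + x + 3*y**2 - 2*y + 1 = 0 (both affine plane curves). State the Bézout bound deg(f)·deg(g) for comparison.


Common zeros: {(2, 4), (6, 5)}; count = 2; Bézout bound = 4.

deg(f) = 2, deg(g) = 2, so Bézout bound = 4.
Scan x ∈ F_7. For each x, list the y ∈ F_7 with f(x, y) ≡ 0 and those with g(x, y) ≡ 0 (mod 7); the common zeros in that column are the intersection.
  x = 0: f ≡ 0 at y ∈ {1, 4}; g ≡ 0 at y ∈ ∅; common: ∅.
  x = 1: f ≡ 0 at y ∈ ∅; g ≡ 0 at y ∈ ∅; common: ∅.
  x = 2: f ≡ 0 at y ∈ {4}; g ≡ 0 at y ∈ {2, 4}; common: {4}.
  x = 3: f ≡ 0 at y ∈ ∅; g ≡ 0 at y ∈ ∅; common: ∅.
  x = 4: f ≡ 0 at y ∈ {2}; g ≡ 0 at y ∈ {3, 6}; common: ∅.
  x = 5: f ≡ 0 at y ∈ ∅; g ≡ 0 at y ∈ ∅; common: ∅.
  x = 6: f ≡ 0 at y ∈ {2, 5}; g ≡ 0 at y ∈ {0, 5}; common: {5}.
Collecting: common zeros = {(2, 4), (6, 5)}, so the count is 2.
Comparison with the Bézout bound: 2 ≤ 4 = deg(f)·deg(g), as expected for curves with no common component (the affine F_7-count falls short of the bound because intersections may lie at infinity, over extension fields, or carry multiplicity).


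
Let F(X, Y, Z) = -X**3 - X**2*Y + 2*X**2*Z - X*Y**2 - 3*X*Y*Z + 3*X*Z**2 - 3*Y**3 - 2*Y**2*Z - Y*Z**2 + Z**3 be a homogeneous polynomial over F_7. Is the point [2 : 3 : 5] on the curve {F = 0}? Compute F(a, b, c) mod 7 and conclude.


F(2,3,5) ≡ 4 (mod 7); P is NOT on the curve.

Evaluate F(2, 3, 5) term-by-term (mod 7).
  -X**3 ↦ -1·8·1·1 = -8
  -X**2*Y ↦ -1·4·3·1 = -12
  2*X**2*Z ↦ 2·4·1·5 = 40
  -X*Y**2 ↦ -1·2·9·1 = -18
  -3*X*Y*Z ↦ -3·2·3·5 = -90
  3*X*Z**2 ↦ 3·2·1·25 = 150
  -3*Y**3 ↦ -3·1·27·1 = -81
  -2*Y**2*Z ↦ -2·1·9·5 = -90
  -Y*Z**2 ↦ -1·1·3·25 = -75
  Z**3 ↦ 1·1·1·125 = 125
Sum: F(2, 3, 5) = (-8) + (-12) + (40) + (-18) + (-90) + (150) + (-81) + (-90) + (-75) + (125) = -59.
Reducing mod 7: -59 ≡ 4 (mod 7).
Since F(a, b, c) ≡ 4 ≠ 0 (mod 7), P does NOT lie on the curve.


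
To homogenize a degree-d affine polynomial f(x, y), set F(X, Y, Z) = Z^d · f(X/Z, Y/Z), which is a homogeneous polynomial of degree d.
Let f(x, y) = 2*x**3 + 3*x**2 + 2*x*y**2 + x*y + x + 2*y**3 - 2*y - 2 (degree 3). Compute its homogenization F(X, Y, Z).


F(X, Y, Z) = 2*X**3 + 3*X**2*Z + 2*X*Y**2 + X*Y*Z + X*Z**2 + 2*Y**3 - 2*Y*Z**2 - 2*Z**3

deg(f) = 3.
Substitute x = X/Z, y = Y/Z into f, then multiply by Z^3.
  monomial 2·x^3·y^0 ↦ 2·X^3·Y^0·Z^0.
  monomial 3·x^2·y^0 ↦ 3·X^2·Y^0·Z^1.
  monomial 2·x^1·y^2 ↦ 2·X^1·Y^2·Z^0.
  monomial 1·x^1·y^1 ↦ 1·X^1·Y^1·Z^1.
  monomial 1·x^1·y^0 ↦ 1·X^1·Y^0·Z^2.
  monomial 2·x^0·y^3 ↦ 2·X^0·Y^3·Z^0.
  monomial -2·x^0·y^1 ↦ -2·X^0·Y^1·Z^2.
  monomial -2·x^0·y^0 ↦ -2·X^0·Y^0·Z^3.
Collecting: F(X, Y, Z) = 2*X**3 + 3*X**2*Z + 2*X*Y**2 + X*Y*Z + X*Z**2 + 2*Y**3 - 2*Y*Z**2 - 2*Z**3.


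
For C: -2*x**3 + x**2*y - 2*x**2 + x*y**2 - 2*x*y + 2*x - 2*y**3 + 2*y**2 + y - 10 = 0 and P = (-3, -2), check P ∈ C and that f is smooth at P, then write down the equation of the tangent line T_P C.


Tangent line at P: -20*x - 4*y - 68 = 0.

Step 1: f(-3, -2) = 0, so P lies on C.
Step 2: partial derivatives
  f_x(x, y) = -6*x**2 + 2*x*y - 4*x + y**2 - 2*y + 2, f_y(x, y) = x**2 + 2*x*y - 2*x - 6*y**2 + 4*y + 1.
  f_x(P) = -20, f_y(P) = -4 (gradient nonzero, so P is smooth).
Step 3: tangent line at P: -20·(x − -3) + -4·(y − -2) = 0.
Expanding: -20*x - 4*y - 68 = 0.


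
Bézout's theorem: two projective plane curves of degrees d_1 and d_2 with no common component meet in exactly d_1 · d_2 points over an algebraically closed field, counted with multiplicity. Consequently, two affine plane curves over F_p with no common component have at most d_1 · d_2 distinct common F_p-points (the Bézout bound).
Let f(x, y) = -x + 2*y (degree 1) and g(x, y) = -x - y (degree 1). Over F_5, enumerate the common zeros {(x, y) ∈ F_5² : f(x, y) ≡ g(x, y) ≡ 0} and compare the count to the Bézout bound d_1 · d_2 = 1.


Common zeros: {(0, 0)}; count = 1; Bézout bound = 1.

deg(f) = 1, deg(g) = 1, so Bézout bound = 1.
Scan x ∈ F_5. For each x, list the y ∈ F_5 with f(x, y) ≡ 0 and those with g(x, y) ≡ 0 (mod 5); the common zeros in that column are the intersection.
  x = 0: f ≡ 0 at y ∈ {0}; g ≡ 0 at y ∈ {0}; common: {0}.
  x = 1: f ≡ 0 at y ∈ {3}; g ≡ 0 at y ∈ {4}; common: ∅.
  x = 2: f ≡ 0 at y ∈ {1}; g ≡ 0 at y ∈ {3}; common: ∅.
  x = 3: f ≡ 0 at y ∈ {4}; g ≡ 0 at y ∈ {2}; common: ∅.
  x = 4: f ≡ 0 at y ∈ {2}; g ≡ 0 at y ∈ {1}; common: ∅.
Collecting: common zeros = {(0, 0)}, so the count is 1.
Comparison with the Bézout bound: 1 ≤ 1 = deg(f)·deg(g), as expected for curves with no common component (the bound is attained).


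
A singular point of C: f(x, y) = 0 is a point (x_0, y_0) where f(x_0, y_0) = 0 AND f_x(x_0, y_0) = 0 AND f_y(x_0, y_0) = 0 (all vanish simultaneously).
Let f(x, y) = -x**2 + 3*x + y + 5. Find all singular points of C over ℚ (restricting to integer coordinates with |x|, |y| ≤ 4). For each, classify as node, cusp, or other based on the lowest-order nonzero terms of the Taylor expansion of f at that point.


No singular points in the scanned grid; C is smooth there.

Compute partial derivatives:
  f_x = 3 - 2*x.
  f_y = 1.
f_y = 1 is a nonzero constant, so f_y never vanishes: no point (x, y) can satisfy f = f_x = f_y = 0. In particular no (x, y) ∈ {−4, ..., 4}² is singular; the curve is smooth.


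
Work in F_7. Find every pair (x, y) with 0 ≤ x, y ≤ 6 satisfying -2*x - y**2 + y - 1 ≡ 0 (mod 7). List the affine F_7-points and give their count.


Affine F_7-points: {(0, 3), (0, 5), (2, 2), (2, 6), (3, 0), (3, 1), (4, 4)}; count = 7.

For each of the 49 pairs (x, y) ∈ F_7², evaluate f(x, y) mod 7. Record the zeros.
  x = 0: [0↦6, 1↦6, 2↦4, 3↦0, 4↦1, 5↦0, 6↦4]  zeros at y ∈ {3, 5}
  x = 1: [0↦4, 1↦4, 2↦2, 3↦5, 4↦6, 5↦5, 6↦2]  zeros at y ∈ ∅
  x = 2: [0↦2, 1↦2, 2↦0, 3↦3, 4↦4, 5↦3, 6↦0]  zeros at y ∈ {2, 6}
  x = 3: [0↦0, 1↦0, 2↦5, 3↦1, 4↦2, 5↦1, 6↦5]  zeros at y ∈ {0, 1}
  x = 4: [0↦5, 1↦5, 2↦3, 3↦6, 4↦0, 5↦6, 6↦3]  zeros at y ∈ {4}
  x = 5: [0↦3, 1↦3, 2↦1, 3↦4, 4↦5, 5↦4, 6↦1]  zeros at y ∈ ∅
  x = 6: [0↦1, 1↦1, 2↦6, 3↦2, 4↦3, 5↦2, 6↦6]  zeros at y ∈ ∅
Collecting zeros: affine points = {(0, 3), (0, 5), (2, 2), (2, 6), (3, 0), (3, 1), (4, 4)}.
Total count |C(F_7)_aff| = 7.


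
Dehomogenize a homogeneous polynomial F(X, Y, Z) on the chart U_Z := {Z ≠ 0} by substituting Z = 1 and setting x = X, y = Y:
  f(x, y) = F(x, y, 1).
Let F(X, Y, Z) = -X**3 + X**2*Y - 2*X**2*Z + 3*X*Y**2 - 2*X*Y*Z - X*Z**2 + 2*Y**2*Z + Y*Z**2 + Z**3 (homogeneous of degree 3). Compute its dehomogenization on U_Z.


f(x, y) = -x**3 + x**2*y - 2*x**2 + 3*x*y**2 - 2*x*y - x + 2*y**2 + y + 1

On U_Z we set Z = 1. Each monomial c·X^i·Y^j·Z^k in F becomes c·x^i·y^j·1^k = c·x^i·y^j.
Substituting Z = 1: F(X, Y, 1) = -x**3 + x**2*y - 2*x**2 + 3*x*y**2 - 2*x*y - x + 2*y**2 + y + 1.
Note: deg(f) ≤ deg(F) = 3; strict inequality happens when F is divisible by Z (lost terms).


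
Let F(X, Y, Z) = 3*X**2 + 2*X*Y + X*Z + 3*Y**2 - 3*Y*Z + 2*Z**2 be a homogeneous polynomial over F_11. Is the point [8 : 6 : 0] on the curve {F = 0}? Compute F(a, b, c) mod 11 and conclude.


F(8,6,0) ≡ 0 (mod 11); P is on the curve.

Evaluate F(8, 6, 0) term-by-term (mod 11).
  3*X**2 ↦ 3·64·1·1 = 192
  2*X*Y ↦ 2·8·6·1 = 96
  X*Z ↦ 1·8·1·0 = 0
  3*Y**2 ↦ 3·1·36·1 = 108
  -3*Y*Z ↦ -3·1·6·0 = 0
  2*Z**2 ↦ 2·1·1·0 = 0
Sum: F(8, 6, 0) = (192) + (96) + (0) + (108) + (0) + (0) = 396.
Reducing mod 11: 396 ≡ 0 (mod 11).
Since F(a, b, c) ≡ 0 (mod 11), P lies on the curve.


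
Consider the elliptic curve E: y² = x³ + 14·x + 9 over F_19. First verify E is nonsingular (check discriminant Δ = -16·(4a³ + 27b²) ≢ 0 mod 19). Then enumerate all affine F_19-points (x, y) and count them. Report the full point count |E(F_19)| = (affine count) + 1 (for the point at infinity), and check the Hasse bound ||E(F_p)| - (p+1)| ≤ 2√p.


Affine points = {(0, 3), (0, 16), (1, 9), (1, 10), (2, 8), (2, 11), (6, 9), (6, 10), (8, 5), (8, 14), (9, 3), (9, 16), (10, 3), (10, 16), (12, 9), (12, 10), (14, 2), (14, 17), (16, 4), (16, 15), (17, 7), (17, 12)}; affine count = 22; |E(F_19)| = 23.

Discriminant check: Δ ∝ 4a³ + 27b² = 4·14³ + 27·9² = 4·2744 + 27·81 ≡ 15 (mod 19). Nonzero ⇒ E is nonsingular.
For each x ∈ F_19, compute rhs = x³ + 14·x + 9 mod 19, then count y ∈ F_19 with y² ≡ rhs.
  x = 0: rhs = 9, matching y values: 3, 16 (2 points).
  x = 1: rhs = 5, matching y values: 9, 10 (2 points).
  x = 2: rhs = 7, matching y values: 8, 11 (2 points).
  x = 3: rhs = 2, matching y values: none (0 points).
  x = 4: rhs = 15, matching y values: none (0 points).
  x = 5: rhs = 14, matching y values: none (0 points).
  x = 6: rhs = 5, matching y values: 9, 10 (2 points).
  x = 7: rhs = 13, matching y values: none (0 points).
  x = 8: rhs = 6, matching y values: 5, 14 (2 points).
  x = 9: rhs = 9, matching y values: 3, 16 (2 points).
  x = 10: rhs = 9, matching y values: 3, 16 (2 points).
  x = 11: rhs = 12, matching y values: none (0 points).
  x = 12: rhs = 5, matching y values: 9, 10 (2 points).
  x = 13: rhs = 13, matching y values: none (0 points).
  x = 14: rhs = 4, matching y values: 2, 17 (2 points).
  x = 15: rhs = 3, matching y values: none (0 points).
  x = 16: rhs = 16, matching y values: 4, 15 (2 points).
  x = 17: rhs = 11, matching y values: 7, 12 (2 points).
  x = 18: rhs = 13, matching y values: none (0 points).
Total affine count: 22.
Full point count |E(F_19)| = 22 + 1 = 23.
Hasse bound: |23 − (19+1)| = |3| = 3 ≤ 2√19 ≈ 8.7178 ✓.


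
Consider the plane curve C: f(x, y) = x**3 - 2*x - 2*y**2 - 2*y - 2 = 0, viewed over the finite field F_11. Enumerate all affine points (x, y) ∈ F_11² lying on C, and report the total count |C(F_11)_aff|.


Affine F_11-points: {(2, 3), (2, 7), (6, 1), (6, 9), (9, 5)}; count = 5.

For each of the 121 pairs (x, y) ∈ F_11², evaluate f(x, y) mod 11. Record the zeros.
  x = 0: [0↦9, 1↦5, 2↦8, 3↦7, 4↦2, 5↦4, 6↦2, 7↦7, 8↦8, 9↦5, 10↦9]  zeros at y ∈ ∅
  x = 1: [0↦8, 1↦4, 2↦7, 3↦6, 4↦1, 5↦3, 6↦1, 7↦6, 8↦7, 9↦4, 10↦8]  zeros at y ∈ ∅
  x = 2: [0↦2, 1↦9, 2↦1, 3↦0, 4↦6, 5↦8, 6↦6, 7↦0, 8↦1, 9↦9, 10↦2]  zeros at y ∈ {3, 7}
  x = 3: [0↦8, 1↦4, 2↦7, 3↦6, 4↦1, 5↦3, 6↦1, 7↦6, 8↦7, 9↦4, 10↦8]  zeros at y ∈ ∅
  x = 4: [0↦10, 1↦6, 2↦9, 3↦8, 4↦3, 5↦5, 6↦3, 7↦8, 8↦9, 9↦6, 10↦10]  zeros at y ∈ ∅
  x = 5: [0↦3, 1↦10, 2↦2, 3↦1, 4↦7, 5↦9, 6↦7, 7↦1, 8↦2, 9↦10, 10↦3]  zeros at y ∈ ∅
  x = 6: [0↦4, 1↦0, 2↦3, 3↦2, 4↦8, 5↦10, 6↦8, 7↦2, 8↦3, 9↦0, 10↦4]  zeros at y ∈ {1, 9}
  x = 7: [0↦8, 1↦4, 2↦7, 3↦6, 4↦1, 5↦3, 6↦1, 7↦6, 8↦7, 9↦4, 10↦8]  zeros at y ∈ ∅
  x = 8: [0↦10, 1↦6, 2↦9, 3↦8, 4↦3, 5↦5, 6↦3, 7↦8, 8↦9, 9↦6, 10↦10]  zeros at y ∈ ∅
  x = 9: [0↦5, 1↦1, 2↦4, 3↦3, 4↦9, 5↦0, 6↦9, 7↦3, 8↦4, 9↦1, 10↦5]  zeros at y ∈ {5}
  x = 10: [0↦10, 1↦6, 2↦9, 3↦8, 4↦3, 5↦5, 6↦3, 7↦8, 8↦9, 9↦6, 10↦10]  zeros at y ∈ ∅
Collecting zeros: affine points = {(2, 3), (2, 7), (6, 1), (6, 9), (9, 5)}.
Total count |C(F_11)_aff| = 5.


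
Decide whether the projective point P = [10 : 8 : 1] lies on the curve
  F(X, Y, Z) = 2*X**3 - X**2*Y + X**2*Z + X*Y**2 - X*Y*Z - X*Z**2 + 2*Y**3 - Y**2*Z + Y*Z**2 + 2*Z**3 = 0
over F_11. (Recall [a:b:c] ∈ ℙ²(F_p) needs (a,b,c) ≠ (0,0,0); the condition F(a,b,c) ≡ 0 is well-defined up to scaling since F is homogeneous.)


F(10,8,1) ≡ 4 (mod 11); P is NOT on the curve.

Evaluate F(10, 8, 1) term-by-term (mod 11).
  2*X**3 ↦ 2·1000·1·1 = 2000
  -X**2*Y ↦ -1·100·8·1 = -800
  X**2*Z ↦ 1·100·1·1 = 100
  X*Y**2 ↦ 1·10·64·1 = 640
  -X*Y*Z ↦ -1·10·8·1 = -80
  -X*Z**2 ↦ -1·10·1·1 = -10
  2*Y**3 ↦ 2·1·512·1 = 1024
  -Y**2*Z ↦ -1·1·64·1 = -64
  Y*Z**2 ↦ 1·1·8·1 = 8
  2*Z**3 ↦ 2·1·1·1 = 2
Sum: F(10, 8, 1) = (2000) + (-800) + (100) + (640) + (-80) + (-10) + (1024) + (-64) + (8) + (2) = 2820.
Reducing mod 11: 2820 ≡ 4 (mod 11).
Since F(a, b, c) ≡ 4 ≠ 0 (mod 11), P does NOT lie on the curve.


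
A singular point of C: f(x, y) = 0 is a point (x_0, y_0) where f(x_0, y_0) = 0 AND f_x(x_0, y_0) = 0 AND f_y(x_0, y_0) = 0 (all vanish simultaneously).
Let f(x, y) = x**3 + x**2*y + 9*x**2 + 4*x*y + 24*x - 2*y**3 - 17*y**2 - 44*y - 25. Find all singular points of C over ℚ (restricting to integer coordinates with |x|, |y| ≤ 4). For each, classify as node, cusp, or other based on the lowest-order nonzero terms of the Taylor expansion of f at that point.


Singular points: {(-2, -3)}; classification: cusp.

Compute partial derivatives:
  f_x = 3*x**2 + 2*x*y + 18*x + 4*y + 24.
  f_y = x**2 + 4*x - 6*y**2 - 34*y - 44.
Scan x_0 ∈ {−4, ..., 4}. For each x_0, f_y(x_0, y) is a polynomial in y; find its integer roots y ∈ {−4, ..., 4}, then test f_x and f at those candidates.
  x = -4: f_y(-4, y) = -6*y**2 - 34*y - 44; vanishes at y ∈ {-2}. (-4, -2): f_x = 8 ≠ 0.
  x = -3: f_y(-3, y) = -6*y**2 - 34*y - 47; no integer root y with |y| ≤ 4.
  x = -2: f_y(-2, y) = -6*y**2 - 34*y - 48; vanishes at y ∈ {-3}. (-2, -3): f_x = 0, f = 0 — SINGULAR.
  x = -1: f_y(-1, y) = -6*y**2 - 34*y - 47; no integer root y with |y| ≤ 4.
  x = 0: f_y(0, y) = -6*y**2 - 34*y - 44; vanishes at y ∈ {-2}. (0, -2): f_x = 16 ≠ 0.
  x = 1: f_y(1, y) = -6*y**2 - 34*y - 39; no integer root y with |y| ≤ 4.
  x = 2: f_y(2, y) = -6*y**2 - 34*y - 32; no integer root y with |y| ≤ 4.
  x = 3: f_y(3, y) = -6*y**2 - 34*y - 23; no integer root y with |y| ≤ 4.
  x = 4: f_y(4, y) = -6*y**2 - 34*y - 12; no integer root y with |y| ≤ 4.
Only singular point on the grid: (-2, -3).
Classify: substitute x = -2 + u, y = -3 + v and expand: f = u**3 + u**2*v - 2*v**3 + v**2.
No constant or linear terms (consistent with a singular point). Quadratic part: v**2. Cubic part: u**3 + u**2*v - 2*v**3.
The quadratic part v**2 is a perfect square, so there is a single (double) tangent line v = 0, i.e. y = -3. Restricting the cubic part to that line (v = 0) leaves u**3 ≠ 0, so f is not divisible by v and the branch is v² ≈ -u**3 to lowest order — this is a cusp.
Classification: cusp.


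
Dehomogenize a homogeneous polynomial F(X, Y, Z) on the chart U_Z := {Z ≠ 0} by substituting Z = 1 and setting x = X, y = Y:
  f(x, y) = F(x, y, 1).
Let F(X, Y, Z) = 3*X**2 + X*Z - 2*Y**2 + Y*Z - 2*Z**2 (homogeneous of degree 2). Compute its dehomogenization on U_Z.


f(x, y) = 3*x**2 + x - 2*y**2 + y - 2

On U_Z we set Z = 1. Each monomial c·X^i·Y^j·Z^k in F becomes c·x^i·y^j·1^k = c·x^i·y^j.
Substituting Z = 1: F(X, Y, 1) = 3*x**2 + x - 2*y**2 + y - 2.
Note: deg(f) ≤ deg(F) = 2; strict inequality happens when F is divisible by Z (lost terms).


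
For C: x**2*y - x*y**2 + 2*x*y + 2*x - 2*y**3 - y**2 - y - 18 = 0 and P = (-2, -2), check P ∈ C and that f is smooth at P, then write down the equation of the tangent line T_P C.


Tangent line at P: 2*x - 29*y - 54 = 0.

Step 1: f(-2, -2) = 0, so P lies on C.
Step 2: partial derivatives
  f_x(x, y) = 2*x*y - y**2 + 2*y + 2, f_y(x, y) = x**2 - 2*x*y + 2*x - 6*y**2 - 2*y - 1.
  f_x(P) = 2, f_y(P) = -29 (gradient nonzero, so P is smooth).
Step 3: tangent line at P: 2·(x − -2) + -29·(y − -2) = 0.
Expanding: 2*x - 29*y - 54 = 0.


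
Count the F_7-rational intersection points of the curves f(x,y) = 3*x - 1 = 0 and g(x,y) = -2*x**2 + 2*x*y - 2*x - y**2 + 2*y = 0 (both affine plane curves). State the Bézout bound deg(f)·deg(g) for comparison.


Common zeros: {(5, 1), (5, 4)}; count = 2; Bézout bound = 2.

deg(f) = 1, deg(g) = 2, so Bézout bound = 2.
Scan x ∈ F_7. For each x, list the y ∈ F_7 with f(x, y) ≡ 0 and those with g(x, y) ≡ 0 (mod 7); the common zeros in that column are the intersection.
  x = 0: f ≡ 0 at y ∈ ∅; g ≡ 0 at y ∈ {0, 2}; common: ∅.
  x = 1: f ≡ 0 at y ∈ ∅; g ≡ 0 at y ∈ {2}; common: ∅.
  x = 2: f ≡ 0 at y ∈ ∅; g ≡ 0 at y ∈ {1, 5}; common: ∅.
  x = 3: f ≡ 0 at y ∈ ∅; g ≡ 0 at y ∈ ∅; common: ∅.
  x = 4: f ≡ 0 at y ∈ ∅; g ≡ 0 at y ∈ ∅; common: ∅.
  x = 5: f ≡ 0 at y ∈ {0, 1, 2, 3, 4, 5, 6}; g ≡ 0 at y ∈ {1, 4}; common: {1, 4}.
  x = 6: f ≡ 0 at y ∈ ∅; g ≡ 0 at y ∈ {0}; common: ∅.
Collecting: common zeros = {(5, 1), (5, 4)}, so the count is 2.
Comparison with the Bézout bound: 2 ≤ 2 = deg(f)·deg(g), as expected for curves with no common component (the bound is attained).


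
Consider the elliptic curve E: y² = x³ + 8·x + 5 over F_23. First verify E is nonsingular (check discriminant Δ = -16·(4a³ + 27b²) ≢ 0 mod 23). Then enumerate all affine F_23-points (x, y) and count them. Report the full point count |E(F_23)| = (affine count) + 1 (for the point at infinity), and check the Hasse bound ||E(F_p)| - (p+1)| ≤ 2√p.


Affine points = {(2, 11), (2, 12), (4, 3), (4, 20), (5, 3), (5, 20), (6, 4), (6, 19), (7, 6), (7, 17), (8, 11), (8, 12), (9, 1), (9, 22), (10, 2), (10, 21), (12, 9), (12, 14), (13, 11), (13, 12), (14, 3), (14, 20), (15, 2), (15, 21), (18, 1), (18, 22), (19, 1), (19, 22), (20, 0), (21, 2), (21, 21)}; affine count = 31; |E(F_23)| = 32.

Discriminant check: Δ ∝ 4a³ + 27b² = 4·8³ + 27·5² = 4·512 + 27·25 ≡ 9 (mod 23). Nonzero ⇒ E is nonsingular.
For each x ∈ F_23, compute rhs = x³ + 8·x + 5 mod 23, then count y ∈ F_23 with y² ≡ rhs.
  x = 0: rhs = 5, matching y values: none (0 points).
  x = 1: rhs = 14, matching y values: none (0 points).
  x = 2: rhs = 6, matching y values: 11, 12 (2 points).
  x = 3: rhs = 10, matching y values: none (0 points).
  x = 4: rhs = 9, matching y values: 3, 20 (2 points).
  x = 5: rhs = 9, matching y values: 3, 20 (2 points).
  x = 6: rhs = 16, matching y values: 4, 19 (2 points).
  x = 7: rhs = 13, matching y values: 6, 17 (2 points).
  x = 8: rhs = 6, matching y values: 11, 12 (2 points).
  x = 9: rhs = 1, matching y values: 1, 22 (2 points).
  x = 10: rhs = 4, matching y values: 2, 21 (2 points).
  x = 11: rhs = 21, matching y values: none (0 points).
  x = 12: rhs = 12, matching y values: 9, 14 (2 points).
  x = 13: rhs = 6, matching y values: 11, 12 (2 points).
  x = 14: rhs = 9, matching y values: 3, 20 (2 points).
  x = 15: rhs = 4, matching y values: 2, 21 (2 points).
  x = 16: rhs = 20, matching y values: none (0 points).
  x = 17: rhs = 17, matching y values: none (0 points).
  x = 18: rhs = 1, matching y values: 1, 22 (2 points).
  x = 19: rhs = 1, matching y values: 1, 22 (2 points).
  x = 20: rhs = 0, matching y values: 0 (1 points).
  x = 21: rhs = 4, matching y values: 2, 21 (2 points).
  x = 22: rhs = 19, matching y values: none (0 points).
Total affine count: 31.
Full point count |E(F_23)| = 31 + 1 = 32.
Hasse bound: |32 − (23+1)| = |8| = 8 ≤ 2√23 ≈ 9.5917 ✓.


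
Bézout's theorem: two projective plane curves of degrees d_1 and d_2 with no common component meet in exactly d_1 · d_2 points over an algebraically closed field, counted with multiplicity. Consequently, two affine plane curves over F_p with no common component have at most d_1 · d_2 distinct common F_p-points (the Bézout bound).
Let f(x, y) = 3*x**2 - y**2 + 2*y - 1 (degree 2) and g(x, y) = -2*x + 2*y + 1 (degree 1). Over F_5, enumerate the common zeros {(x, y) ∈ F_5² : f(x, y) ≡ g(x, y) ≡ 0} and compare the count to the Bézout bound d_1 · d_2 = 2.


Common zeros: ∅; count = 0; Bézout bound = 2.

deg(f) = 2, deg(g) = 1, so Bézout bound = 2.
Scan x ∈ F_5. For each x, list the y ∈ F_5 with f(x, y) ≡ 0 and those with g(x, y) ≡ 0 (mod 5); the common zeros in that column are the intersection.
  x = 0: f ≡ 0 at y ∈ {1}; g ≡ 0 at y ∈ {2}; common: ∅.
  x = 1: f ≡ 0 at y ∈ ∅; g ≡ 0 at y ∈ {3}; common: ∅.
  x = 2: f ≡ 0 at y ∈ ∅; g ≡ 0 at y ∈ {4}; common: ∅.
  x = 3: f ≡ 0 at y ∈ ∅; g ≡ 0 at y ∈ {0}; common: ∅.
  x = 4: f ≡ 0 at y ∈ ∅; g ≡ 0 at y ∈ {1}; common: ∅.
Collecting: common zeros = ∅, so the count is 0.
Comparison with the Bézout bound: 0 ≤ 2 = deg(f)·deg(g), as expected for curves with no common component (the affine F_5-count falls short of the bound because intersections may lie at infinity, over extension fields, or carry multiplicity).


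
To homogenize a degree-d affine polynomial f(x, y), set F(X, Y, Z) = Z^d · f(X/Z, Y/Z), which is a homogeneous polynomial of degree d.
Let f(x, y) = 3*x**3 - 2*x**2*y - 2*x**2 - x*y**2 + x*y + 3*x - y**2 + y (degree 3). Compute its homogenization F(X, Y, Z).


F(X, Y, Z) = 3*X**3 - 2*X**2*Y - 2*X**2*Z - X*Y**2 + X*Y*Z + 3*X*Z**2 - Y**2*Z + Y*Z**2

deg(f) = 3.
Substitute x = X/Z, y = Y/Z into f, then multiply by Z^3.
  monomial 3·x^3·y^0 ↦ 3·X^3·Y^0·Z^0.
  monomial -2·x^2·y^1 ↦ -2·X^2·Y^1·Z^0.
  monomial -2·x^2·y^0 ↦ -2·X^2·Y^0·Z^1.
  monomial -1·x^1·y^2 ↦ -1·X^1·Y^2·Z^0.
  monomial 1·x^1·y^1 ↦ 1·X^1·Y^1·Z^1.
  monomial 3·x^1·y^0 ↦ 3·X^1·Y^0·Z^2.
  monomial -1·x^0·y^2 ↦ -1·X^0·Y^2·Z^1.
  monomial 1·x^0·y^1 ↦ 1·X^0·Y^1·Z^2.
Collecting: F(X, Y, Z) = 3*X**3 - 2*X**2*Y - 2*X**2*Z - X*Y**2 + X*Y*Z + 3*X*Z**2 - Y**2*Z + Y*Z**2.


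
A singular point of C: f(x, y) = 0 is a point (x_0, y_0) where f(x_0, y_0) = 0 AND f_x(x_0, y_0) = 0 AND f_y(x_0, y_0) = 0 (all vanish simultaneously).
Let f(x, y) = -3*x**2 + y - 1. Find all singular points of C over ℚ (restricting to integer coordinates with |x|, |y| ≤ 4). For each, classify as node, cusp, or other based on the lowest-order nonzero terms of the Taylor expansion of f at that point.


No singular points in the scanned grid; C is smooth there.

Compute partial derivatives:
  f_x = -6*x.
  f_y = 1.
f_y = 1 is a nonzero constant, so f_y never vanishes: no point (x, y) can satisfy f = f_x = f_y = 0. In particular no (x, y) ∈ {−4, ..., 4}² is singular; the curve is smooth.


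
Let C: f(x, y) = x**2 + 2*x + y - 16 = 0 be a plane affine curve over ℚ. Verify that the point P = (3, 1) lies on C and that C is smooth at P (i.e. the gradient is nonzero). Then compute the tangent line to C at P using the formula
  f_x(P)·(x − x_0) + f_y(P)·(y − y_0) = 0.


Tangent line at P: 8*x + y - 25 = 0.

Step 1: f(3, 1) = 0, so P lies on C.
Step 2: partial derivatives
  f_x(x, y) = 2*x + 2, f_y(x, y) = 1.
  f_x(P) = 8, f_y(P) = 1 (gradient nonzero, so P is smooth).
Step 3: tangent line at P: 8·(x − 3) + 1·(y − 1) = 0.
Expanding: 8*x + y - 25 = 0.


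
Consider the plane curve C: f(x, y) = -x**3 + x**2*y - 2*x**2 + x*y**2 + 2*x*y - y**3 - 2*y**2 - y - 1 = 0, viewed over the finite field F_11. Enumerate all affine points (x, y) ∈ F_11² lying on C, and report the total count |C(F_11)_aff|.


Affine F_11-points: {(0, 8), (2, 1), (2, 2), (2, 8), (3, 2), (3, 3), (3, 7), (4, 8), (5, 0), (6, 2), (7, 5), (9, 5), (10, 7)}; count = 13.

For each of the 121 pairs (x, y) ∈ F_11², evaluate f(x, y) mod 11. Record the zeros.
  x = 0: [0↦10, 1↦6, 2↦3, 3↦6, 4↦9, 5↦6, 6↦2, 7↦2, 8↦0, 9↦1, 10↦10]  zeros at y ∈ {8}
  x = 1: [0↦7, 1↦7, 2↦10, 3↦10, 4↦1, 5↦10, 6↦9, 7↦3, 8↦8, 9↦7, 10↦5]  zeros at y ∈ ∅
  x = 2: [0↦5, 1↦0, 2↦0, 3↦10, 4↦2, 5↦3, 6↦7, 7↦8, 8↦0, 9↦10, 10↦10]  zeros at y ∈ {1, 2, 8}
  x = 3: [0↦9, 1↦1, 2↦0, 3↦0, 4↦6, 5↦1, 6↦1, 7↦0, 8↦3, 9↦4, 10↦8]  zeros at y ∈ {2, 3, 7}
  x = 4: [0↦2, 1↦4, 2↦4, 3↦7, 4↦7, 5↦9, 6↦7, 7↦6, 8↦0, 9↦5, 10↦4]  zeros at y ∈ {8}
  x = 5: [0↦0, 1↦3, 2↦6, 3↦3, 4↦10, 5↦10, 6↦8, 7↦9, 8↦7, 9↦7, 10↦3]  zeros at y ∈ {0}
  x = 6: [0↦8, 1↦3, 2↦0, 3↦4, 4↦9, 5↦9, 6↦9, 7↦3, 8↦7, 9↦4, 10↦10]  zeros at y ∈ {2}
  x = 7: [0↦9, 1↦9, 2↦2, 3↦4, 4↦9, 5↦0, 6↦4, 7↦4, 8↦5, 9↦1, 10↦8]  zeros at y ∈ {5}
  x = 8: [0↦8, 1↦4, 2↦6, 3↦8, 4↦4, 5↦10, 6↦9, 7↦6, 8↦6, 9↦3, 10↦2]  zeros at y ∈ ∅
  x = 9: [0↦10, 1↦4, 2↦6, 3↦10, 4↦10, 5↦0, 6↦7, 7↦3, 8↦4, 9↦4, 10↦8]  zeros at y ∈ {5}
  x = 10: [0↦9, 1↦3, 2↦7, 3↦4, 4↦10, 5↦8, 6↦3, 7↦0, 8↦4, 9↦9, 10↦9]  zeros at y ∈ {7}
Collecting zeros: affine points = {(0, 8), (2, 1), (2, 2), (2, 8), (3, 2), (3, 3), (3, 7), (4, 8), (5, 0), (6, 2), (7, 5), (9, 5), (10, 7)}.
Total count |C(F_11)_aff| = 13.


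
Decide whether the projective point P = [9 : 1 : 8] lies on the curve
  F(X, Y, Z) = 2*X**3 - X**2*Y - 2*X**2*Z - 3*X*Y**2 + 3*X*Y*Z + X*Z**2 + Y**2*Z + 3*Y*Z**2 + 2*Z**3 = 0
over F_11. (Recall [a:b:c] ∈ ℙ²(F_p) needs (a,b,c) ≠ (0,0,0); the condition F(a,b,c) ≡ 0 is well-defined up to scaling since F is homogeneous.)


F(9,1,8) ≡ 2 (mod 11); P is NOT on the curve.

Evaluate F(9, 1, 8) term-by-term (mod 11).
  2*X**3 ↦ 2·729·1·1 = 1458
  -X**2*Y ↦ -1·81·1·1 = -81
  -2*X**2*Z ↦ -2·81·1·8 = -1296
  -3*X*Y**2 ↦ -3·9·1·1 = -27
  3*X*Y*Z ↦ 3·9·1·8 = 216
  X*Z**2 ↦ 1·9·1·64 = 576
  Y**2*Z ↦ 1·1·1·8 = 8
  3*Y*Z**2 ↦ 3·1·1·64 = 192
  2*Z**3 ↦ 2·1·1·512 = 1024
Sum: F(9, 1, 8) = (1458) + (-81) + (-1296) + (-27) + (216) + (576) + (8) + (192) + (1024) = 2070.
Reducing mod 11: 2070 ≡ 2 (mod 11).
Since F(a, b, c) ≡ 2 ≠ 0 (mod 11), P does NOT lie on the curve.


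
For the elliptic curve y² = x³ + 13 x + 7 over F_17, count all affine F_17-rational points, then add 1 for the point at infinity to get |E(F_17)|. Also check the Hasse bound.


Affine points = {(1, 2), (1, 15), (4, 2), (4, 15), (7, 4), (7, 13), (10, 7), (10, 10), (11, 6), (11, 11), (12, 2), (12, 15), (14, 3), (14, 14)}; affine count = 14; |E(F_17)| = 15.

Discriminant check: Δ ∝ 4a³ + 27b² = 4·13³ + 27·7² = 4·2197 + 27·49 ≡ 13 (mod 17). Nonzero ⇒ E is nonsingular.
For each x ∈ F_17, compute rhs = x³ + 13·x + 7 mod 17, then count y ∈ F_17 with y² ≡ rhs.
  x = 0: rhs = 7, matching y values: none (0 points).
  x = 1: rhs = 4, matching y values: 2, 15 (2 points).
  x = 2: rhs = 7, matching y values: none (0 points).
  x = 3: rhs = 5, matching y values: none (0 points).
  x = 4: rhs = 4, matching y values: 2, 15 (2 points).
  x = 5: rhs = 10, matching y values: none (0 points).
  x = 6: rhs = 12, matching y values: none (0 points).
  x = 7: rhs = 16, matching y values: 4, 13 (2 points).
  x = 8: rhs = 11, matching y values: none (0 points).
  x = 9: rhs = 3, matching y values: none (0 points).
  x = 10: rhs = 15, matching y values: 7, 10 (2 points).
  x = 11: rhs = 2, matching y values: 6, 11 (2 points).
  x = 12: rhs = 4, matching y values: 2, 15 (2 points).
  x = 13: rhs = 10, matching y values: none (0 points).
  x = 14: rhs = 9, matching y values: 3, 14 (2 points).
  x = 15: rhs = 7, matching y values: none (0 points).
  x = 16: rhs = 10, matching y values: none (0 points).
Total affine count: 14.
Full point count |E(F_17)| = 14 + 1 = 15.
Hasse bound: |15 − (17+1)| = |-3| = 3 ≤ 2√17 ≈ 8.2462 ✓.


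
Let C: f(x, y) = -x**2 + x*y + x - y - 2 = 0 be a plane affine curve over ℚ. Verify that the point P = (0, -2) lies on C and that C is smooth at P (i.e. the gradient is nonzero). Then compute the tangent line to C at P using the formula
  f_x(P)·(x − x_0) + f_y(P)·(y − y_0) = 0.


Tangent line at P: -x - y - 2 = 0.

Step 1: f(0, -2) = 0, so P lies on C.
Step 2: partial derivatives
  f_x(x, y) = -2*x + y + 1, f_y(x, y) = x - 1.
  f_x(P) = -1, f_y(P) = -1 (gradient nonzero, so P is smooth).
Step 3: tangent line at P: -1·(x − 0) + -1·(y − -2) = 0.
Expanding: -x - y - 2 = 0.


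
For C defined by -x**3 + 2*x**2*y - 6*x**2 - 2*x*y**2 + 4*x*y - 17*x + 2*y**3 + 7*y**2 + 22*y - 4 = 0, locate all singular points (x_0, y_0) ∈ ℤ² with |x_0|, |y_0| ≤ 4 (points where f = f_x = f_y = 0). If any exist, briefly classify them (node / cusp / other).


Singular points: {(-3, -2)}; classification: node.

Compute partial derivatives:
  f_x = -3*x**2 + 4*x*y - 12*x - 2*y**2 + 4*y - 17.
  f_y = 2*x**2 - 4*x*y + 4*x + 6*y**2 + 14*y + 22.
Scan x_0 ∈ {−4, ..., 4}. For each x_0, f_y(x_0, y) is a polynomial in y; find its integer roots y ∈ {−4, ..., 4}, then test f_x and f at those candidates.
  x = -4: f_y(-4, y) = 6*y**2 + 30*y + 38; no integer root y with |y| ≤ 4.
  x = -3: f_y(-3, y) = 6*y**2 + 26*y + 28; vanishes at y ∈ {-2}. (-3, -2): f_x = 0, f = 0 — SINGULAR.
  x = -2: f_y(-2, y) = 6*y**2 + 22*y + 22; no integer root y with |y| ≤ 4.
  x = -1: f_y(-1, y) = 6*y**2 + 18*y + 20; no integer root y with |y| ≤ 4.
  x = 0: f_y(0, y) = 6*y**2 + 14*y + 22; no integer root y with |y| ≤ 4.
  x = 1: f_y(1, y) = 6*y**2 + 10*y + 28; no integer root y with |y| ≤ 4.
  x = 2: f_y(2, y) = 6*y**2 + 6*y + 38; no integer root y with |y| ≤ 4.
  x = 3: f_y(3, y) = 6*y**2 + 2*y + 52; no integer root y with |y| ≤ 4.
  x = 4: f_y(4, y) = 6*y**2 - 2*y + 70; no integer root y with |y| ≤ 4.
Only singular point on the grid: (-3, -2).
Classify: substitute x = -3 + u, y = -2 + v and expand: f = -u**3 + 2*u**2*v - u**2 - 2*u*v**2 + 2*v**3 + v**2.
No constant or linear terms (consistent with a singular point). Quadratic part: -u**2 + v**2. Cubic part: -u**3 + 2*u**2*v - 2*u*v**2 + 2*v**3.
The quadratic part v**2 - u**2 = (v − u)(v + u) splits into two distinct linear factors, so there are two distinct tangent lines y − -2 = ±(x − -3) — this is a node (ordinary double point).
Classification: node.


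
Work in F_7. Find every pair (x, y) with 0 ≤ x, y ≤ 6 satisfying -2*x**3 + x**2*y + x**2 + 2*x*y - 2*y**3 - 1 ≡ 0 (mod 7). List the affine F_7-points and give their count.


Affine F_7-points: {(2, 1), (4, 1), (5, 3), (5, 5), (5, 6)}; count = 5.

For each of the 49 pairs (x, y) ∈ F_7², evaluate f(x, y) mod 7. Record the zeros.
  x = 0: [0↦6, 1↦4, 2↦4, 3↦1, 4↦4, 5↦1, 6↦1]  zeros at y ∈ ∅
  x = 1: [0↦5, 1↦6, 2↦2, 3↦2, 4↦1, 5↦1, 6↦4]  zeros at y ∈ ∅
  x = 2: [0↦1, 1↦0, 2↦1, 3↦6, 4↦3, 5↦1, 6↦2]  zeros at y ∈ {1}
  x = 3: [0↦3, 1↦2, 2↦3, 3↦1, 4↦5, 5↦3, 6↦4]  zeros at y ∈ ∅
  x = 4: [0↦6, 1↦0, 2↦3, 3↦3, 4↦2, 5↦2, 6↦5]  zeros at y ∈ {1}
  x = 5: [0↦5, 1↦3, 2↦3, 3↦0, 4↦3, 5↦0, 6↦0]  zeros at y ∈ {3, 5, 6}
  x = 6: [0↦2, 1↦6, 2↦5, 3↦1, 4↦3, 5↦6, 6↦5]  zeros at y ∈ ∅
Collecting zeros: affine points = {(2, 1), (4, 1), (5, 3), (5, 5), (5, 6)}.
Total count |C(F_7)_aff| = 5.


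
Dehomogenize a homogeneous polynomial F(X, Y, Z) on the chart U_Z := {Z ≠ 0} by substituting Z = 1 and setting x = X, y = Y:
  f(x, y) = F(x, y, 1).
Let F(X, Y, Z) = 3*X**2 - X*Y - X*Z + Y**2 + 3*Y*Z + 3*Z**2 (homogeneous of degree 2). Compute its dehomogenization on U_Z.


f(x, y) = 3*x**2 - x*y - x + y**2 + 3*y + 3

On U_Z we set Z = 1. Each monomial c·X^i·Y^j·Z^k in F becomes c·x^i·y^j·1^k = c·x^i·y^j.
Substituting Z = 1: F(X, Y, 1) = 3*x**2 - x*y - x + y**2 + 3*y + 3.
Note: deg(f) ≤ deg(F) = 2; strict inequality happens when F is divisible by Z (lost terms).
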